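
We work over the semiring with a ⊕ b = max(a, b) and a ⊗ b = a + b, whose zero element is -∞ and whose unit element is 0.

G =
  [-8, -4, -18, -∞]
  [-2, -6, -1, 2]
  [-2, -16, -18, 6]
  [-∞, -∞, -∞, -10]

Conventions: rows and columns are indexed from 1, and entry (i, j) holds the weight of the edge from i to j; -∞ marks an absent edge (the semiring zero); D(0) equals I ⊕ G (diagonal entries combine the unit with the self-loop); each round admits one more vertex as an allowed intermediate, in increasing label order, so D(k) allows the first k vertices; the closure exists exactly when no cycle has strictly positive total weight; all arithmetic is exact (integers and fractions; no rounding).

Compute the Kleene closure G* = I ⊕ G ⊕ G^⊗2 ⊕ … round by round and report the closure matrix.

D(0):
  [0, -4, -18, -∞]
  [-2, 0, -1, 2]
  [-2, -16, 0, 6]
  [-∞, -∞, -∞, 0]
D(1):
  [0, -4, -18, -∞]
  [-2, 0, -1, 2]
  [-2, -6, 0, 6]
  [-∞, -∞, -∞, 0]
D(2):
  [0, -4, -5, -2]
  [-2, 0, -1, 2]
  [-2, -6, 0, 6]
  [-∞, -∞, -∞, 0]
D(3):
  [0, -4, -5, 1]
  [-2, 0, -1, 5]
  [-2, -6, 0, 6]
  [-∞, -∞, -∞, 0]
D(4):
  [0, -4, -5, 1]
  [-2, 0, -1, 5]
  [-2, -6, 0, 6]
  [-∞, -∞, -∞, 0]
Answer: G* = [[0, -4, -5, 1], [-2, 0, -1, 5], [-2, -6, 0, 6], [-∞, -∞, -∞, 0]]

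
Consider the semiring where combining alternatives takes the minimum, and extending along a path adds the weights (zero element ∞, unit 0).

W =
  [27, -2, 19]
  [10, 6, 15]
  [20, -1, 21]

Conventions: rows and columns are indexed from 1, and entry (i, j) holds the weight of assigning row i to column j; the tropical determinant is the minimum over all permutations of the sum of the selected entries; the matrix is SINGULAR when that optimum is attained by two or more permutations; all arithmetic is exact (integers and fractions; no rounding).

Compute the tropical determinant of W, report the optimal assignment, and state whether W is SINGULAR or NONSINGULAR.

σ = (1, 2, 3): 27 + 6 + 21 = 54
σ = (1, 3, 2): 27 + 15 + (-1) = 41
σ = (2, 1, 3): (-2) + 10 + 21 = 29
σ = (2, 3, 1): (-2) + 15 + 20 = 33
σ = (3, 1, 2): 19 + 10 + (-1) = 28
σ = (3, 2, 1): 19 + 6 + 20 = 45
Optimal value attained by: σ = (3, 1, 2).
Answer: det⊕(W) = 28; verdict: NONSINGULAR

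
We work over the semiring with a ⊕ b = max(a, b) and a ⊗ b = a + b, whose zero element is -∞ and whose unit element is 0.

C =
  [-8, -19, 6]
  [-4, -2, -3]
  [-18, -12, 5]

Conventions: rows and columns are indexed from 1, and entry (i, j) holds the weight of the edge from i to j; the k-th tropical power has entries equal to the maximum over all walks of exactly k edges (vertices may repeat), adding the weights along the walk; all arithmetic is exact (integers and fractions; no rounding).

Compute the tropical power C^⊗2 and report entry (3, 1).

C^⊗2:
  [-12, -6, 11]
  [-6, -4, 2]
  [-13, -7, 10]
Key observation: the optimum is the walk 3->3->1, with weight 5 + (-18) = -13.
Optimal value attained by: walk 3->3->1.
Answer: (C^⊗2)[3][1] = -13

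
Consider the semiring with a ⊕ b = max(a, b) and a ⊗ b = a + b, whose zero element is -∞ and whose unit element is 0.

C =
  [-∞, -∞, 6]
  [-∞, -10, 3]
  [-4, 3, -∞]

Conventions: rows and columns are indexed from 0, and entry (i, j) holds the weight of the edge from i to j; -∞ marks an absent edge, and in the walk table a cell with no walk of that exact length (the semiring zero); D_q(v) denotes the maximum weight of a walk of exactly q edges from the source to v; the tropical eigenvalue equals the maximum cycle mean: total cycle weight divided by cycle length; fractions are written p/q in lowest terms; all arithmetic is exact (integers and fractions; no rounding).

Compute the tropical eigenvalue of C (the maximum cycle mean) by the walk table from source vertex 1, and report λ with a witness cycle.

q=0: [-∞, 0, -∞]
q=1: [-∞, -10, 3]
q=2: [-1, 6, -7]
q=3: [-11, -4, 9]
Optimal cycle mean attained by: cycle 1->2->1, total 3 + 3, length 2.
Answer: λ = 3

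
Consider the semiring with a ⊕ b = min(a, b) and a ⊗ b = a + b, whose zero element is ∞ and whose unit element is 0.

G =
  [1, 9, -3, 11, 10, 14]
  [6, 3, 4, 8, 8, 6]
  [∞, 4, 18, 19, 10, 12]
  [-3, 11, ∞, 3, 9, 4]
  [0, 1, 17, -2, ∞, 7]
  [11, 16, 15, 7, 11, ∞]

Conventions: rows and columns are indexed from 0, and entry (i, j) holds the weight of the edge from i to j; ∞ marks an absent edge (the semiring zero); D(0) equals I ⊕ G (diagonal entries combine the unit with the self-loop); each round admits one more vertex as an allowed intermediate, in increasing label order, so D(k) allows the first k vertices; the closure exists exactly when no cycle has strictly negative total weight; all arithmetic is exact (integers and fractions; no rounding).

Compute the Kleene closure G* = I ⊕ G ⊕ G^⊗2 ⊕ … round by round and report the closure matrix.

D(0):
  [0, 9, -3, 11, 10, 14]
  [6, 0, 4, 8, 8, 6]
  [∞, 4, 0, 19, 10, 12]
  [-3, 11, ∞, 0, 9, 4]
  [0, 1, 17, -2, 0, 7]
  [11, 16, 15, 7, 11, 0]
D(1):
  [0, 9, -3, 11, 10, 14]
  [6, 0, 3, 8, 8, 6]
  [∞, 4, 0, 19, 10, 12]
  [-3, 6, -6, 0, 7, 4]
  [0, 1, -3, -2, 0, 7]
  [11, 16, 8, 7, 11, 0]
D(2):
  [0, 9, -3, 11, 10, 14]
  [6, 0, 3, 8, 8, 6]
  [10, 4, 0, 12, 10, 10]
  [-3, 6, -6, 0, 7, 4]
  [0, 1, -3, -2, 0, 7]
  [11, 16, 8, 7, 11, 0]
D(3):
  [0, 1, -3, 9, 7, 7]
  [6, 0, 3, 8, 8, 6]
  [10, 4, 0, 12, 10, 10]
  [-3, -2, -6, 0, 4, 4]
  [0, 1, -3, -2, 0, 7]
  [11, 12, 8, 7, 11, 0]
D(4):
  [0, 1, -3, 9, 7, 7]
  [5, 0, 2, 8, 8, 6]
  [9, 4, 0, 12, 10, 10]
  [-3, -2, -6, 0, 4, 4]
  [-5, -4, -8, -2, 0, 2]
  [4, 5, 1, 7, 11, 0]
D(5):
  [0, 1, -3, 5, 7, 7]
  [3, 0, 0, 6, 8, 6]
  [5, 4, 0, 8, 10, 10]
  [-3, -2, -6, 0, 4, 4]
  [-5, -4, -8, -2, 0, 2]
  [4, 5, 1, 7, 11, 0]
D(6):
  [0, 1, -3, 5, 7, 7]
  [3, 0, 0, 6, 8, 6]
  [5, 4, 0, 8, 10, 10]
  [-3, -2, -6, 0, 4, 4]
  [-5, -4, -8, -2, 0, 2]
  [4, 5, 1, 7, 11, 0]
Answer: G* = [[0, 1, -3, 5, 7, 7], [3, 0, 0, 6, 8, 6], [5, 4, 0, 8, 10, 10], [-3, -2, -6, 0, 4, 4], [-5, -4, -8, -2, 0, 2], [4, 5, 1, 7, 11, 0]]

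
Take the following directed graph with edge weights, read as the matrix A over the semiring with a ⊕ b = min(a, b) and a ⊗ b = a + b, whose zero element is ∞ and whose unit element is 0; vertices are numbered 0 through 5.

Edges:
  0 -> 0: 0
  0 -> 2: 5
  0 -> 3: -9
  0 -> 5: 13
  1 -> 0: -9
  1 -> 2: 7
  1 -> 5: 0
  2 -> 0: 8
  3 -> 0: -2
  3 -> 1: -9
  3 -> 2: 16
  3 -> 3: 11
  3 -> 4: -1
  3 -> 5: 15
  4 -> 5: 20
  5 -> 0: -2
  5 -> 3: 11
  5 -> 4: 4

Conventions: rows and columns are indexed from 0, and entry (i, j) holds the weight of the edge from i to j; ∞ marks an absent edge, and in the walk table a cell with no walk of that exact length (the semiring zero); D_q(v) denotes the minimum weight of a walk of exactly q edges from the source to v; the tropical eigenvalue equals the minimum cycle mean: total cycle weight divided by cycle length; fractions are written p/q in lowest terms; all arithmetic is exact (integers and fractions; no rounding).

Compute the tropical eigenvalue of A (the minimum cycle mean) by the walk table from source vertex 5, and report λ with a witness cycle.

q=0: [∞, ∞, ∞, ∞, ∞, 0]
q=1: [-2, ∞, ∞, 11, 4, ∞]
q=2: [-2, 2, 3, -11, 10, 11]
q=3: [-13, -20, 3, -11, -12, 2]
q=4: [-29, -20, -13, -22, -12, -20]
q=5: [-29, -31, -24, -38, -23, -20]
q=6: [-40, -47, -24, -38, -39, -31]
Optimal cycle mean attained by: cycle 0->3->1->0, total (-9) + (-9) + (-9), length 3.
Answer: λ = -9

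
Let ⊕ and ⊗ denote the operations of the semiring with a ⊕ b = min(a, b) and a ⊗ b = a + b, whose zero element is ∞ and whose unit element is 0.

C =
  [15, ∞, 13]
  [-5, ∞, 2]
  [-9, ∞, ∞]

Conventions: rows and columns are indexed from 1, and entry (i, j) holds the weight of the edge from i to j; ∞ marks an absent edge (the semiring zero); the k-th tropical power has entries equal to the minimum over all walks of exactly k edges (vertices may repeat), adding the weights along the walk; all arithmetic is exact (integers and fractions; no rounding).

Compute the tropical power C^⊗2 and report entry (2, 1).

C^⊗2:
  [4, ∞, 28]
  [-7, ∞, 8]
  [6, ∞, 4]
Key observation: the optimum is the walk 2->3->1, with weight 2 + (-9) = -7.
Optimal value attained by: walk 2->3->1.
Answer: (C^⊗2)[2][1] = -7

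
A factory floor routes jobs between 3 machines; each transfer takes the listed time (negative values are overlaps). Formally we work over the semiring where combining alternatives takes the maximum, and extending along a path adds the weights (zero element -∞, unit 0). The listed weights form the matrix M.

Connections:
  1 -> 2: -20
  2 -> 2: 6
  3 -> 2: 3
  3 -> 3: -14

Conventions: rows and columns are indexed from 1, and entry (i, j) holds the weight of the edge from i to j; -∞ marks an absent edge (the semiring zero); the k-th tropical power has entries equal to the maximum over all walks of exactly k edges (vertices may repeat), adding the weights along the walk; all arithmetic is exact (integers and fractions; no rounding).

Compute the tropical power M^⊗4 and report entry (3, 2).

M^⊗2:
  [-∞, -14, -∞]
  [-∞, 12, -∞]
  [-∞, 9, -28]
M^⊗3:
  [-∞, -8, -∞]
  [-∞, 18, -∞]
  [-∞, 15, -42]
M^⊗4:
  [-∞, -2, -∞]
  [-∞, 24, -∞]
  [-∞, 21, -56]
Key observation: the optimum is the walk 3->2->2->2->2, with weight 3 + 6 + 6 + 6 = 21.
Optimal value attained by: walk 3->2->2->2->2.
Answer: (M^⊗4)[3][2] = 21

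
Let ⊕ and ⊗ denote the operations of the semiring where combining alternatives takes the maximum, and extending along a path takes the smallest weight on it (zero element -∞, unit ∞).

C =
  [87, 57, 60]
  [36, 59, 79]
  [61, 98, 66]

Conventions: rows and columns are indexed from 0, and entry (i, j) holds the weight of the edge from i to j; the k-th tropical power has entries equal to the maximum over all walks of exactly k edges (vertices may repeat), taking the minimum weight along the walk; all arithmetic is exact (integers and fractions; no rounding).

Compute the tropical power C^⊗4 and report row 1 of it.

C^⊗2:
  [87, 60, 60]
  [61, 79, 66]
  [61, 66, 79]
C^⊗3:
  [87, 60, 60]
  [61, 66, 79]
  [61, 79, 66]
C^⊗4:
  [87, 60, 60]
  [61, 79, 66]
  [61, 66, 79]
Answer: row 1 of C^⊗4 = [61, 79, 66]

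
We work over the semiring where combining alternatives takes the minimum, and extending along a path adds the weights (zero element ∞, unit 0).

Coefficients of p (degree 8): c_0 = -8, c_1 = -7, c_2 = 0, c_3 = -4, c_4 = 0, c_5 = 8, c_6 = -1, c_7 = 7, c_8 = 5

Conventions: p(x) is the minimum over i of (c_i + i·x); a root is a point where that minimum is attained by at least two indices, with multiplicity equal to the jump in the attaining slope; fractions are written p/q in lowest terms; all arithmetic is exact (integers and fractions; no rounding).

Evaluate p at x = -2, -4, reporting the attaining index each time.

p(-2) = min(-8+0·(-2)=-8, -7+1·(-2)=-9, 0+2·(-2)=-4, -4+3·(-2)=-10, 0+4·(-2)=-8, 8+5·(-2)=-2, -1+6·(-2)=-13, 7+7·(-2)=-7, 5+8·(-2)=-11) = -13 (attained by i=6)
p(-4) = min(-8+0·(-4)=-8, -7+1·(-4)=-11, 0+2·(-4)=-8, -4+3·(-4)=-16, 0+4·(-4)=-16, 8+5·(-4)=-12, -1+6·(-4)=-25, 7+7·(-4)=-21, 5+8·(-4)=-27) = -27 (attained by i=8)
Answer: p(-2) = -13; p(-4) = -27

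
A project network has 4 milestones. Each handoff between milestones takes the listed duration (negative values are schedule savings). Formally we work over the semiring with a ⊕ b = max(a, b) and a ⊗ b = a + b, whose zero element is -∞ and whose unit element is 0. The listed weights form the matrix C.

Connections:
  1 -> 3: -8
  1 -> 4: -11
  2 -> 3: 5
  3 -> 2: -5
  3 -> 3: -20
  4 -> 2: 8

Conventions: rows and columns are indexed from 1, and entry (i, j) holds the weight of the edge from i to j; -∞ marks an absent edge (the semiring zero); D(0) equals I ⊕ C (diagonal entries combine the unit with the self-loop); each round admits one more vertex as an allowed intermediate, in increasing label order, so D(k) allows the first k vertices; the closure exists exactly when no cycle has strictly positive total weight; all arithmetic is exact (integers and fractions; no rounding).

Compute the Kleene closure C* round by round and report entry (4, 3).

D(0):
  [0, -∞, -8, -11]
  [-∞, 0, 5, -∞]
  [-∞, -5, 0, -∞]
  [-∞, 8, -∞, 0]
D(1):
  [0, -∞, -8, -11]
  [-∞, 0, 5, -∞]
  [-∞, -5, 0, -∞]
  [-∞, 8, -∞, 0]
D(2):
  [0, -∞, -8, -11]
  [-∞, 0, 5, -∞]
  [-∞, -5, 0, -∞]
  [-∞, 8, 13, 0]
D(3):
  [0, -13, -8, -11]
  [-∞, 0, 5, -∞]
  [-∞, -5, 0, -∞]
  [-∞, 8, 13, 0]
D(4):
  [0, -3, 2, -11]
  [-∞, 0, 5, -∞]
  [-∞, -5, 0, -∞]
  [-∞, 8, 13, 0]
Answer: C*[4][3] = 13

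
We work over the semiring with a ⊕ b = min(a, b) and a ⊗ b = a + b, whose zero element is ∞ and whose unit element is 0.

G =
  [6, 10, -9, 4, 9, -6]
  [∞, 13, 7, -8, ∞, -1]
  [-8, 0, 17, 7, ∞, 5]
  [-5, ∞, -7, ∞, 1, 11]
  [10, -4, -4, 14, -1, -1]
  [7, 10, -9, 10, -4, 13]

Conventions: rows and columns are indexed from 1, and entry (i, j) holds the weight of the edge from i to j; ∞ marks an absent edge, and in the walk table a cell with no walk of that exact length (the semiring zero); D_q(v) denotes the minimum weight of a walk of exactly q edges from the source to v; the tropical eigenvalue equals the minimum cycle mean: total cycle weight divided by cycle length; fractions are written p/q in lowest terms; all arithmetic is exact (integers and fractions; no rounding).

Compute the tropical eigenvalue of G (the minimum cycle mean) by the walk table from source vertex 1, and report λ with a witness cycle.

q=0: [0, ∞, ∞, ∞, ∞, ∞]
q=1: [6, 10, -9, 4, 9, -6]
q=2: [-17, -9, -15, -2, -10, -4]
q=3: [-23, -15, -26, -17, -11, -23]
q=4: [-34, -26, -32, -23, -27, -29]
q=5: [-40, -32, -43, -34, -33, -40]
q=6: [-51, -43, -49, -40, -44, -46]
Optimal cycle mean attained by: cycle 1->3->1, total (-9) + (-8), length 2.
Answer: λ = -17/2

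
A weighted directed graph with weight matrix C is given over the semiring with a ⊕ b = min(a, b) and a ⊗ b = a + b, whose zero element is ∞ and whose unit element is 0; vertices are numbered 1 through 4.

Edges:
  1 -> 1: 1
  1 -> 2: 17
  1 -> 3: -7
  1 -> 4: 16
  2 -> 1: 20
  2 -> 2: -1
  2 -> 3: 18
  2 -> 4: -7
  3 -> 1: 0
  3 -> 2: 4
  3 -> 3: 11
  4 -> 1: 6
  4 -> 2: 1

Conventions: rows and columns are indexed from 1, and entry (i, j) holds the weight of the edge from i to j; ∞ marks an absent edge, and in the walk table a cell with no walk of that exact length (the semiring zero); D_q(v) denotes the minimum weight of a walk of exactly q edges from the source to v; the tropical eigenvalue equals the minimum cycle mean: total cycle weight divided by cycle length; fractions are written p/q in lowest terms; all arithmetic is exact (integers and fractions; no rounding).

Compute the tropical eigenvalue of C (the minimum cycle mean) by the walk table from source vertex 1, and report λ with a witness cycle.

q=0: [0, ∞, ∞, ∞]
q=1: [1, 17, -7, 16]
q=2: [-7, -3, -6, 10]
q=3: [-6, -4, -14, -10]
q=4: [-14, -10, -13, -11]
Optimal cycle mean attained by: cycle 1->3->1, total (-7) + 0, length 2.
Answer: λ = -7/2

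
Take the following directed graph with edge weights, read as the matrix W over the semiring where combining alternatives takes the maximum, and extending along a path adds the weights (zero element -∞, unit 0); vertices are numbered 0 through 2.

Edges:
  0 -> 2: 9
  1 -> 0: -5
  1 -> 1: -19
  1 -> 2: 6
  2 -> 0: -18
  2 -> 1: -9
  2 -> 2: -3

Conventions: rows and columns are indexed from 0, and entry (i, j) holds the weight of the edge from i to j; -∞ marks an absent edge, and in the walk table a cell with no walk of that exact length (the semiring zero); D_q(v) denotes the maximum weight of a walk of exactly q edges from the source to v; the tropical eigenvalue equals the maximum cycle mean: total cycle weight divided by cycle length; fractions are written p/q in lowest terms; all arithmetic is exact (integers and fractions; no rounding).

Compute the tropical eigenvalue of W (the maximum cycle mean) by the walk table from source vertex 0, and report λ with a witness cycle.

q=0: [0, -∞, -∞]
q=1: [-∞, -∞, 9]
q=2: [-9, 0, 6]
q=3: [-5, -3, 6]
Optimal cycle mean attained by: cycle 1->2->1, total 6 + (-9), length 2.
Answer: λ = -3/2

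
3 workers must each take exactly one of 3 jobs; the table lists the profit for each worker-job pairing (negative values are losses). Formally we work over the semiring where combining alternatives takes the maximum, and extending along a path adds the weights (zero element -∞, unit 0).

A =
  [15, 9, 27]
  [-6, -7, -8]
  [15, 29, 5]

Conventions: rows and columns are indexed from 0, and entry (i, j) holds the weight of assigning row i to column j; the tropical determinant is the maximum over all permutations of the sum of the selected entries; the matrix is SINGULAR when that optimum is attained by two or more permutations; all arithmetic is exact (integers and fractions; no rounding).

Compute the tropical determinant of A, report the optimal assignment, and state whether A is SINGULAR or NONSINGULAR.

σ = (0, 1, 2): 15 + (-7) + 5 = 13
σ = (0, 2, 1): 15 + (-8) + 29 = 36
σ = (1, 0, 2): 9 + (-6) + 5 = 8
σ = (1, 2, 0): 9 + (-8) + 15 = 16
σ = (2, 0, 1): 27 + (-6) + 29 = 50
σ = (2, 1, 0): 27 + (-7) + 15 = 35
Optimal value attained by: σ = (2, 0, 1).
Answer: det⊕(A) = 50; verdict: NONSINGULAR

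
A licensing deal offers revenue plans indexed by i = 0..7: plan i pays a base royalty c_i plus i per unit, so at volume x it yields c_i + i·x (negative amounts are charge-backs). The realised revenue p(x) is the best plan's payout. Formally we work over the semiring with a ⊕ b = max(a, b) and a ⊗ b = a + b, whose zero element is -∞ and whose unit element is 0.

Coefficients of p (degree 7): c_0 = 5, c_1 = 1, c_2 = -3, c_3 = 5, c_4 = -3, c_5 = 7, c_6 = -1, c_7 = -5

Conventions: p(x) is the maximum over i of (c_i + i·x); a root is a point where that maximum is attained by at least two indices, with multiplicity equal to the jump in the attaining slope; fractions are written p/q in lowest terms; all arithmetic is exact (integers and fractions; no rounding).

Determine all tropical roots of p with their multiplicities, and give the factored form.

hull edge (i=0, c=5) to (i=5, c=7): slope 2/5, span 5
hull edge (i=5, c=7) to (i=7, c=-5): slope -6, span 2
Factored form: p(x) = -5 ⊗ (x ⊕ (-2/5)) ⊗ (x ⊕ (-2/5)) ⊗ (x ⊕ (-2/5)) ⊗ (x ⊕ (-2/5)) ⊗ (x ⊕ (-2/5)) ⊗ (x ⊕ 6) ⊗ (x ⊕ 6)
Answer: roots = -2/5 (mult 5), 6 (mult 2)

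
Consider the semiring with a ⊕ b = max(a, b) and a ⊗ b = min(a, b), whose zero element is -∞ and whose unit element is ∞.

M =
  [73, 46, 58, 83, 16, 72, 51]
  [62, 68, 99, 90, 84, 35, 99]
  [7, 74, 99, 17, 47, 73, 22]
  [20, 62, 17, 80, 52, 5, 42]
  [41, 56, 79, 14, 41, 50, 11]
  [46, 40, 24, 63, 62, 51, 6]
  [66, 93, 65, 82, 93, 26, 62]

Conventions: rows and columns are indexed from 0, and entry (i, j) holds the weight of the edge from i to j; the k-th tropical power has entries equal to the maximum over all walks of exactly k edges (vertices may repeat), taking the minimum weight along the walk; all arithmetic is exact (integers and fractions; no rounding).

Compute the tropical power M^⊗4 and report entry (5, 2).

M^⊗2:
  [73, 62, 58, 80, 62, 72, 51]
  [66, 93, 99, 82, 93, 73, 68]
  [62, 74, 99, 74, 74, 73, 74]
  [62, 62, 62, 80, 62, 50, 62]
  [56, 74, 79, 56, 56, 73, 56]
  [46, 62, 62, 63, 52, 51, 46]
  [66, 68, 93, 90, 84, 66, 93]
M^⊗3:
  [73, 62, 62, 80, 62, 72, 62]
  [66, 74, 99, 90, 84, 73, 93]
  [66, 74, 99, 74, 74, 73, 74]
  [62, 62, 62, 80, 62, 62, 62]
  [62, 74, 79, 74, 74, 73, 74]
  [62, 62, 62, 63, 62, 62, 62]
  [66, 93, 93, 82, 93, 73, 68]
M^⊗4:
  [73, 62, 62, 80, 62, 72, 62]
  [66, 93, 99, 82, 93, 73, 74]
  [66, 74, 99, 74, 74, 73, 74]
  [62, 62, 62, 80, 62, 62, 62]
  [66, 74, 79, 74, 74, 73, 74]
  [62, 62, 62, 63, 62, 62, 62]
  [66, 74, 93, 90, 84, 73, 93]
Key observation: the optimum is the walk 5->3->1->2->2, with weight 63 min 62 min 99 min 99 = 62.
Optimal value attained by: walk 5->3->1->2->2.
Answer: (M^⊗4)[5][2] = 62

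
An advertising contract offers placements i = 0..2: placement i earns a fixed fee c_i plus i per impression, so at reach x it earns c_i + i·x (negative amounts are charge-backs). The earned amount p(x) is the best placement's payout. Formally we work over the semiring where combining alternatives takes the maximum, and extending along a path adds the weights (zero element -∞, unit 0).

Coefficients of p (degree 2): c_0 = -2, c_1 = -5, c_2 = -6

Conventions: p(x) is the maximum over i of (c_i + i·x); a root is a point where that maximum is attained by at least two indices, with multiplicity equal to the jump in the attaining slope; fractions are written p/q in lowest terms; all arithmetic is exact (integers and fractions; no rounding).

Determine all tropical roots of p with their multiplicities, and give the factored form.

hull edge (i=0, c=-2) to (i=2, c=-6): slope -2, span 2
Factored form: p(x) = -6 ⊗ (x ⊕ 2) ⊗ (x ⊕ 2)
Answer: roots = 2 (mult 2)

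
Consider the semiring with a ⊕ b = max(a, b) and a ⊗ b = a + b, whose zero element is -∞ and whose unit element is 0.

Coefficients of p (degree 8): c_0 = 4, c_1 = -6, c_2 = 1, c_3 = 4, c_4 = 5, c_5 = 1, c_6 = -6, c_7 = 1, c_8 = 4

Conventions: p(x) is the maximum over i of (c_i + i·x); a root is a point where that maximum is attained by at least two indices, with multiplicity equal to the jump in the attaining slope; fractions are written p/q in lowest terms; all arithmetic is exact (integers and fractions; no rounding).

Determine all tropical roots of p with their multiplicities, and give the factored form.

hull edge (i=0, c=4) to (i=4, c=5): slope 1/4, span 4
hull edge (i=4, c=5) to (i=8, c=4): slope -1/4, span 4
Factored form: p(x) = 4 ⊗ (x ⊕ (-1/4)) ⊗ (x ⊕ (-1/4)) ⊗ (x ⊕ (-1/4)) ⊗ (x ⊕ (-1/4)) ⊗ (x ⊕ 1/4) ⊗ (x ⊕ 1/4) ⊗ (x ⊕ 1/4) ⊗ (x ⊕ 1/4)
Answer: roots = -1/4 (mult 4), 1/4 (mult 4)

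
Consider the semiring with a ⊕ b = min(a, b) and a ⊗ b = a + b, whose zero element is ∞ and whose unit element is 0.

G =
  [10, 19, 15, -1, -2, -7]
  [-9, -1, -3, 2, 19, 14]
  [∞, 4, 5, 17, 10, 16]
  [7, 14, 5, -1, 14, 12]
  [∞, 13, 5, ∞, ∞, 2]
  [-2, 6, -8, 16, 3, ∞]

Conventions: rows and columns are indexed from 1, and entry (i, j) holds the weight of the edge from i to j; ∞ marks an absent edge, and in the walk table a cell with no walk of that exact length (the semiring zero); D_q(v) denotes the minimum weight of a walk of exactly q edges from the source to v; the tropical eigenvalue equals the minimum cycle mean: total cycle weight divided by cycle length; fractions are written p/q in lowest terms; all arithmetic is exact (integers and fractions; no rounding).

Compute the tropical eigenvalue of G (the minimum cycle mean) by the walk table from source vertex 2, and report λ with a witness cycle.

q=0: [∞, 0, ∞, ∞, ∞, ∞]
q=1: [-9, -1, -3, 2, 19, 14]
q=2: [-10, -2, -4, -10, -11, -16]
q=3: [-18, -10, -24, -11, -13, -17]
q=4: [-19, -20, -25, -19, -20, -25]
q=5: [-29, -21, -33, -20, -22, -26]
q=6: [-30, -29, -34, -30, -31, -36]
Optimal cycle mean attained by: cycle 1->6->3->2->1, total (-7) + (-8) + 4 + (-9), length 4.
Answer: λ = -5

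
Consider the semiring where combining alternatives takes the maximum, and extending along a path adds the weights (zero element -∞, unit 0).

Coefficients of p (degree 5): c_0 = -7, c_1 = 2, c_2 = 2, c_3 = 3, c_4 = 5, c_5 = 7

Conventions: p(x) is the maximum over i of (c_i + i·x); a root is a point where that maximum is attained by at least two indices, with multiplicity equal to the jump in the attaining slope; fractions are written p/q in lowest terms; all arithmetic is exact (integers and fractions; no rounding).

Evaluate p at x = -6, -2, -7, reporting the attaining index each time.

p(-6) = max(-7+0·(-6)=-7, 2+1·(-6)=-4, 2+2·(-6)=-10, 3+3·(-6)=-15, 5+4·(-6)=-19, 7+5·(-6)=-23) = -4 (attained by i=1)
p(-2) = max(-7+0·(-2)=-7, 2+1·(-2)=0, 2+2·(-2)=-2, 3+3·(-2)=-3, 5+4·(-2)=-3, 7+5·(-2)=-3) = 0 (attained by i=1)
p(-7) = max(-7+0·(-7)=-7, 2+1·(-7)=-5, 2+2·(-7)=-12, 3+3·(-7)=-18, 5+4·(-7)=-23, 7+5·(-7)=-28) = -5 (attained by i=1)
Answer: p(-6) = -4; p(-2) = 0; p(-7) = -5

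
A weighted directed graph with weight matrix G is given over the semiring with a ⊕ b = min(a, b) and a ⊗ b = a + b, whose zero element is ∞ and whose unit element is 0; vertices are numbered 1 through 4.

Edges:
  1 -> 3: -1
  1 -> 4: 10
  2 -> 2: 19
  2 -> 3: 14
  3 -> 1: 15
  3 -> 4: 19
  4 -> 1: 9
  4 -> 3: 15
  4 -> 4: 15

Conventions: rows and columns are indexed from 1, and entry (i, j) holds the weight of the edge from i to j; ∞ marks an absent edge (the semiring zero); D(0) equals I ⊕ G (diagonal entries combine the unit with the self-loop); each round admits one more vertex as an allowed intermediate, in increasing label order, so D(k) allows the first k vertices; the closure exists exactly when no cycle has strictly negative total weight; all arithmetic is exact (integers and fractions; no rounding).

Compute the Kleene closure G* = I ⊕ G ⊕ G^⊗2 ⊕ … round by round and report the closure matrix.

D(0):
  [0, ∞, -1, 10]
  [∞, 0, 14, ∞]
  [15, ∞, 0, 19]
  [9, ∞, 15, 0]
D(1):
  [0, ∞, -1, 10]
  [∞, 0, 14, ∞]
  [15, ∞, 0, 19]
  [9, ∞, 8, 0]
D(2):
  [0, ∞, -1, 10]
  [∞, 0, 14, ∞]
  [15, ∞, 0, 19]
  [9, ∞, 8, 0]
D(3):
  [0, ∞, -1, 10]
  [29, 0, 14, 33]
  [15, ∞, 0, 19]
  [9, ∞, 8, 0]
D(4):
  [0, ∞, -1, 10]
  [29, 0, 14, 33]
  [15, ∞, 0, 19]
  [9, ∞, 8, 0]
Answer: G* = [[0, ∞, -1, 10], [29, 0, 14, 33], [15, ∞, 0, 19], [9, ∞, 8, 0]]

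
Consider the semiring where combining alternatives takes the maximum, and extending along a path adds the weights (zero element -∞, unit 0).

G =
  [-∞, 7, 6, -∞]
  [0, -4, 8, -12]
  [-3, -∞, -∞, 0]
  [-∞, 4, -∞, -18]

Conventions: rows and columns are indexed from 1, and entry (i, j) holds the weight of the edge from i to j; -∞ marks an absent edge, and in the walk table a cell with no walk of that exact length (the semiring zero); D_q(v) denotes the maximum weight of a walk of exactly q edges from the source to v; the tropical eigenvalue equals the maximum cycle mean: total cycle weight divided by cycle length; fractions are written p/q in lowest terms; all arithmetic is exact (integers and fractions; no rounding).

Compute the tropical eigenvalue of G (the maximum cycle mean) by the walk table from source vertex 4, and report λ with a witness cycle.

q=0: [-∞, -∞, -∞, 0]
q=1: [-∞, 4, -∞, -18]
q=2: [4, 0, 12, -8]
q=3: [9, 11, 10, 12]
q=4: [11, 16, 19, 10]
Optimal cycle mean attained by: cycle 1->2->3->1, total 7 + 8 + (-3), length 3.
Answer: λ = 4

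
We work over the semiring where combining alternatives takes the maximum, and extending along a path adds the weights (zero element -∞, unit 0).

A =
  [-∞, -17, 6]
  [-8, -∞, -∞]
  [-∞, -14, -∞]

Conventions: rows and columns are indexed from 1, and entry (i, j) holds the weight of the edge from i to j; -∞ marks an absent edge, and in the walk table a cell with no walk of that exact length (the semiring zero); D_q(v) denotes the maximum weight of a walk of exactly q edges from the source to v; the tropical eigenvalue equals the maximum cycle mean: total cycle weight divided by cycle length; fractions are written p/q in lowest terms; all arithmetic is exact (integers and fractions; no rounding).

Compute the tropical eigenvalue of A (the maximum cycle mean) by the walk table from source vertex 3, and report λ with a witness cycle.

q=0: [-∞, -∞, 0]
q=1: [-∞, -14, -∞]
q=2: [-22, -∞, -∞]
q=3: [-∞, -39, -16]
Optimal cycle mean attained by: cycle 1->3->2->1, total 6 + (-14) + (-8), length 3.
Answer: λ = -16/3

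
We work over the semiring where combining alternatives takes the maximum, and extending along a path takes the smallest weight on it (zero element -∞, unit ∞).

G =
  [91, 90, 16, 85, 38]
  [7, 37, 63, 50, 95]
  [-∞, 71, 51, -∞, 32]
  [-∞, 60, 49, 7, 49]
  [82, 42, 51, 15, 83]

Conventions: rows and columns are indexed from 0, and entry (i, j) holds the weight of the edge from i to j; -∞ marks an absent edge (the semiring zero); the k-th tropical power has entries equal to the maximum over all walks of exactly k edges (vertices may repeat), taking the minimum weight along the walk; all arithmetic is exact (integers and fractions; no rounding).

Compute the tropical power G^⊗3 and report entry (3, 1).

G^⊗2:
  [91, 90, 63, 85, 90]
  [82, 63, 51, 37, 83]
  [32, 51, 63, 50, 71]
  [49, 49, 60, 50, 60]
  [82, 82, 51, 82, 83]
G^⊗3:
  [91, 90, 63, 85, 90]
  [82, 82, 63, 82, 83]
  [71, 63, 51, 50, 71]
  [60, 60, 51, 49, 60]
  [82, 82, 63, 82, 83]
Key observation: the optimum is the walk 3->1->2->1, with weight 60 min 63 min 71 = 60.
Optimal value attained by: walk 3->1->2->1.
Answer: (G^⊗3)[3][1] = 60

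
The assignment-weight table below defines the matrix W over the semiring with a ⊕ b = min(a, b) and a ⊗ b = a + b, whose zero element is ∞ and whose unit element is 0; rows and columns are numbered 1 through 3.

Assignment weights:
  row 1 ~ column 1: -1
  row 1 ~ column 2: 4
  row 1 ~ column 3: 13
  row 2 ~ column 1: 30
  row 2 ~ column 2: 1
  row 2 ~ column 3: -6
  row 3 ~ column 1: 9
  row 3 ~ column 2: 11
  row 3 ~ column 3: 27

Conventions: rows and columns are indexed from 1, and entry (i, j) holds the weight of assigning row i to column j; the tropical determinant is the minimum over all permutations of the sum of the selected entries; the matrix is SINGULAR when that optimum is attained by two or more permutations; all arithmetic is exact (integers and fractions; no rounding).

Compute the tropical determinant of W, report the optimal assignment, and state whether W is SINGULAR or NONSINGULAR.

σ = (1, 2, 3): (-1) + 1 + 27 = 27
σ = (1, 3, 2): (-1) + (-6) + 11 = 4
σ = (2, 1, 3): 4 + 30 + 27 = 61
σ = (2, 3, 1): 4 + (-6) + 9 = 7
σ = (3, 1, 2): 13 + 30 + 11 = 54
σ = (3, 2, 1): 13 + 1 + 9 = 23
Optimal value attained by: σ = (1, 3, 2).
Answer: det⊕(W) = 4; verdict: NONSINGULAR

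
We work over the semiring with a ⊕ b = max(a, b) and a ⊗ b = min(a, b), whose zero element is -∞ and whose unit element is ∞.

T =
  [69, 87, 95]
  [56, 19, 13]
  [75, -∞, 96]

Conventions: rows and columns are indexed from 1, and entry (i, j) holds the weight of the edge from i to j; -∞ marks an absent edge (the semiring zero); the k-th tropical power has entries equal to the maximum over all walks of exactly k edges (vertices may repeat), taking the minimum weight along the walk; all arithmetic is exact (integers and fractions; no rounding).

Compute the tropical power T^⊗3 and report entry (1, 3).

T^⊗2:
  [75, 69, 95]
  [56, 56, 56]
  [75, 75, 96]
T^⊗3:
  [75, 75, 95]
  [56, 56, 56]
  [75, 75, 96]
Key observation: the optimum is the walk 1->3->3->3, with weight 95 min 96 min 96 = 95.
Optimal value attained by: walk 1->3->3->3.
Answer: (T^⊗3)[1][3] = 95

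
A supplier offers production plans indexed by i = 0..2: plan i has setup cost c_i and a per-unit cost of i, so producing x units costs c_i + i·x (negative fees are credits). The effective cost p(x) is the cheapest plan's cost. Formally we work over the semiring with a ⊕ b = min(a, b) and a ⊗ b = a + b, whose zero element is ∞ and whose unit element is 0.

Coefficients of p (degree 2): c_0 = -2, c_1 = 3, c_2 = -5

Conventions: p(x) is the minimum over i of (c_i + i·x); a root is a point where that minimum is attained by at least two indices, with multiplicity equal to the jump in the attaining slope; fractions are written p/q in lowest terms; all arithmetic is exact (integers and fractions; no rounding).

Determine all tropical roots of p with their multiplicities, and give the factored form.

hull edge (i=0, c=-2) to (i=2, c=-5): slope -3/2, span 2
Factored form: p(x) = -5 ⊗ (x ⊕ 3/2) ⊗ (x ⊕ 3/2)
Answer: roots = 3/2 (mult 2)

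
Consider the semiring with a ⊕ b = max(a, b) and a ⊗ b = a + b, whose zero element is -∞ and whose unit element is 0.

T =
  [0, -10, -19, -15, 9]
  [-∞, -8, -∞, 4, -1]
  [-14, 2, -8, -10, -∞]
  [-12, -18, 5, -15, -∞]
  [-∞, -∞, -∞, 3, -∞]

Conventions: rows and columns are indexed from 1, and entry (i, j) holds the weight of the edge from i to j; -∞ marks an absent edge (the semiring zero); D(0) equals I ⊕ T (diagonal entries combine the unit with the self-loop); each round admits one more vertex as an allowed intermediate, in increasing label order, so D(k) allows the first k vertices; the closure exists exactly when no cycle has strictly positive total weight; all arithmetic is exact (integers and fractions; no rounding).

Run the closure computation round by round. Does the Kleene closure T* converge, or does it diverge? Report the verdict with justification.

D(0):
  [0, -10, -19, -15, 9]
  [-∞, 0, -∞, 4, -1]
  [-14, 2, 0, -10, -∞]
  [-12, -18, 5, 0, -∞]
  [-∞, -∞, -∞, 3, 0]
D(1):
  [0, -10, -19, -15, 9]
  [-∞, 0, -∞, 4, -1]
  [-14, 2, 0, -10, -5]
  [-12, -18, 5, 0, -3]
  [-∞, -∞, -∞, 3, 0]
D(2):
  [0, -10, -19, -6, 9]
  [-∞, 0, -∞, 4, -1]
  [-14, 2, 0, 6, 1]
  [-12, -18, 5, 0, -3]
  [-∞, -∞, -∞, 3, 0]
Detection: at round 3, diagonal entry (4, 4) turns strictly positive.
Key observation: the cycle 4->3->2->4 has total weight 5 + 2 + 4, which is strictly positive.
Answer: DIVERGES — positive cycle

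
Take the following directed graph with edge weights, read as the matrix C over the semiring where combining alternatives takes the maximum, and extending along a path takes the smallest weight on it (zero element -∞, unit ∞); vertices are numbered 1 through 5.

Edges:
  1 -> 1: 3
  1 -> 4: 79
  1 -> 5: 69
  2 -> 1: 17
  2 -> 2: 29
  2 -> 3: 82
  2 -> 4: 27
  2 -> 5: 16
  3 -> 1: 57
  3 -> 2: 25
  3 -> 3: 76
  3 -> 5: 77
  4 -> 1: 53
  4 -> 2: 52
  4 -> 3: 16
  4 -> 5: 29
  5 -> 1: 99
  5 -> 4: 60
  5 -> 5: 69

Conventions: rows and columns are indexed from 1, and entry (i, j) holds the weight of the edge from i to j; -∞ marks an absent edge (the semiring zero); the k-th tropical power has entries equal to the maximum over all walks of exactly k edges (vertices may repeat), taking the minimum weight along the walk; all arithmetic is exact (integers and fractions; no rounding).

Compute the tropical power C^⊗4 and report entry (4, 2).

C^⊗2:
  [69, 52, 16, 60, 69]
  [57, 29, 76, 27, 77]
  [77, 25, 76, 60, 76]
  [29, 29, 52, 53, 53]
  [69, 52, 16, 79, 69]
C^⊗3:
  [69, 52, 52, 69, 69]
  [77, 29, 76, 60, 76]
  [76, 52, 76, 77, 76]
  [53, 52, 52, 53, 53]
  [69, 52, 52, 69, 69]
C^⊗4:
  [69, 52, 52, 69, 69]
  [76, 52, 76, 77, 76]
  [76, 52, 76, 76, 76]
  [53, 52, 52, 53, 53]
  [69, 52, 52, 69, 69]
Key observation: the optimum is the walk 4->1->5->4->2, with weight 53 min 69 min 60 min 52 = 52.
Optimal value attained by: walk 4->1->5->4->2.
Answer: (C^⊗4)[4][2] = 52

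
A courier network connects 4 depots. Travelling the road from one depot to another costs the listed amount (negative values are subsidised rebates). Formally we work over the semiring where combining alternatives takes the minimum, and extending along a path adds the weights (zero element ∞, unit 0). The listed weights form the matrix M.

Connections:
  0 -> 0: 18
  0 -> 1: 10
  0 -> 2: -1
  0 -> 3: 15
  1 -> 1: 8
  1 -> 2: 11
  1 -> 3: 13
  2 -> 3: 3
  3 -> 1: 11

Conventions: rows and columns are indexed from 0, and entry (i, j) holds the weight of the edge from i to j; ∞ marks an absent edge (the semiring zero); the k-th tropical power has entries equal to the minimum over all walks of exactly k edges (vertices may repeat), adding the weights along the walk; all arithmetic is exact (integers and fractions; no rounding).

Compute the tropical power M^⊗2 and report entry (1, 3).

M^⊗2:
  [36, 18, 17, 2]
  [∞, 16, 19, 14]
  [∞, 14, ∞, ∞]
  [∞, 19, 22, 24]
Key observation: the optimum is the walk 1->2->3, with weight 11 + 3 = 14.
Optimal value attained by: walk 1->2->3.
Answer: (M^⊗2)[1][3] = 14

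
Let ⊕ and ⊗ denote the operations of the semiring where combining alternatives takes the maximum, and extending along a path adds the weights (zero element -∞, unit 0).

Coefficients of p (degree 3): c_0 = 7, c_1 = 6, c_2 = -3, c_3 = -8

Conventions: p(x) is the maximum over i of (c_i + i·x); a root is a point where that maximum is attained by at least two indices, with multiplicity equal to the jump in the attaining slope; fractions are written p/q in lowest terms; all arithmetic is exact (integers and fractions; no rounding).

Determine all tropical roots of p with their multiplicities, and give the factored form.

hull edge (i=0, c=7) to (i=1, c=6): slope -1, span 1
hull edge (i=1, c=6) to (i=3, c=-8): slope -7, span 2
Factored form: p(x) = -8 ⊗ (x ⊕ 1) ⊗ (x ⊕ 7) ⊗ (x ⊕ 7)
Answer: roots = 1 (mult 1), 7 (mult 2)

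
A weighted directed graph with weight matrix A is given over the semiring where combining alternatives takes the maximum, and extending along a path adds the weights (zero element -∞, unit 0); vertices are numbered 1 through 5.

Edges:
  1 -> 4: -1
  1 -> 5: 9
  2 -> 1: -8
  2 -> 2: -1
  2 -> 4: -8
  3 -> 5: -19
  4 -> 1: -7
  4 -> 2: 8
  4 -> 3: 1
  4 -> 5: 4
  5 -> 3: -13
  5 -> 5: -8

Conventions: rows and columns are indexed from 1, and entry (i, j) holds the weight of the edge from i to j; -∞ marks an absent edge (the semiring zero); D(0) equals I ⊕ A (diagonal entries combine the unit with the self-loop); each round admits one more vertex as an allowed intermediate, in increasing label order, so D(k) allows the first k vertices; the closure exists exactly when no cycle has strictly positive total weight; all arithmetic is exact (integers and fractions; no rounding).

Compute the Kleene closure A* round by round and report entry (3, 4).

D(0):
  [0, -∞, -∞, -1, 9]
  [-8, 0, -∞, -8, -∞]
  [-∞, -∞, 0, -∞, -19]
  [-7, 8, 1, 0, 4]
  [-∞, -∞, -13, -∞, 0]
D(1):
  [0, -∞, -∞, -1, 9]
  [-8, 0, -∞, -8, 1]
  [-∞, -∞, 0, -∞, -19]
  [-7, 8, 1, 0, 4]
  [-∞, -∞, -13, -∞, 0]
D(2):
  [0, -∞, -∞, -1, 9]
  [-8, 0, -∞, -8, 1]
  [-∞, -∞, 0, -∞, -19]
  [0, 8, 1, 0, 9]
  [-∞, -∞, -13, -∞, 0]
D(3):
  [0, -∞, -∞, -1, 9]
  [-8, 0, -∞, -8, 1]
  [-∞, -∞, 0, -∞, -19]
  [0, 8, 1, 0, 9]
  [-∞, -∞, -13, -∞, 0]
D(4):
  [0, 7, 0, -1, 9]
  [-8, 0, -7, -8, 1]
  [-∞, -∞, 0, -∞, -19]
  [0, 8, 1, 0, 9]
  [-∞, -∞, -13, -∞, 0]
D(5):
  [0, 7, 0, -1, 9]
  [-8, 0, -7, -8, 1]
  [-∞, -∞, 0, -∞, -19]
  [0, 8, 1, 0, 9]
  [-∞, -∞, -13, -∞, 0]
Answer: A*[3][4] = -∞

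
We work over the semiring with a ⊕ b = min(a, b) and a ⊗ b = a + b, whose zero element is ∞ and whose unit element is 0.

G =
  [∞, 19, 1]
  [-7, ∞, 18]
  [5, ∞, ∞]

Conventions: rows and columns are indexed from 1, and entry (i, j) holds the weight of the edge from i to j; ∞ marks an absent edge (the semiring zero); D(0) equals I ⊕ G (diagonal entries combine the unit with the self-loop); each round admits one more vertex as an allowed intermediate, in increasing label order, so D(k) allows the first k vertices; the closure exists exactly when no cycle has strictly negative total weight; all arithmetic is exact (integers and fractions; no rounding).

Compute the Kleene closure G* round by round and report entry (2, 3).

D(0):
  [0, 19, 1]
  [-7, 0, 18]
  [5, ∞, 0]
D(1):
  [0, 19, 1]
  [-7, 0, -6]
  [5, 24, 0]
D(2):
  [0, 19, 1]
  [-7, 0, -6]
  [5, 24, 0]
D(3):
  [0, 19, 1]
  [-7, 0, -6]
  [5, 24, 0]
Answer: G*[2][3] = -6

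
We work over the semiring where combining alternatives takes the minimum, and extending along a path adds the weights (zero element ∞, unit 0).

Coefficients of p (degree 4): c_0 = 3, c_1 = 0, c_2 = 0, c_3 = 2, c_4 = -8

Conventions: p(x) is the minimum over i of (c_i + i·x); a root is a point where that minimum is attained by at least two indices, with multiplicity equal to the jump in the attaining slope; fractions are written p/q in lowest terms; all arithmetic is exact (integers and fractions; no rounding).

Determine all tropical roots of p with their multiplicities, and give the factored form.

hull edge (i=0, c=3) to (i=1, c=0): slope -3, span 1
hull edge (i=1, c=0) to (i=4, c=-8): slope -8/3, span 3
Factored form: p(x) = -8 ⊗ (x ⊕ 8/3) ⊗ (x ⊕ 8/3) ⊗ (x ⊕ 8/3) ⊗ (x ⊕ 3)
Answer: roots = 8/3 (mult 3), 3 (mult 1)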